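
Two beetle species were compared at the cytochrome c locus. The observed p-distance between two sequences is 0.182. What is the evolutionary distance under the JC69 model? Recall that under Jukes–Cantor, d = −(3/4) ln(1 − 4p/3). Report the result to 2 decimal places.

d = −(3/4) ln(1 − 4p/3) = −0.75 ln(1 − 0.242667) = −0.75 ln(0.757333)
  = −0.75 × (-0.277952) = 0.208464 substitutions/site.

0.21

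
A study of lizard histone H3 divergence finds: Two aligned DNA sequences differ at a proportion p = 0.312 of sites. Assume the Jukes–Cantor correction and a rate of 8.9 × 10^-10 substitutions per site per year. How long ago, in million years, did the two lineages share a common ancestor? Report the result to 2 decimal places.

d = −(3/4) ln(1 − 4p/3) = −0.75 ln(1 − 0.416) = −0.75 ln(0.584)
  = −0.75 × (-0.537854) = 0.403391 substitutions/site.
Under a molecular clock d = 2μt, so t = d/(2μ) = 0.403391 / (2 × 8.9 × 10^-10) = 226.62 million years.

226.62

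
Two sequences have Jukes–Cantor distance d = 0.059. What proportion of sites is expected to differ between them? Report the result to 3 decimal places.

p = (3/4)(1 − e^(−4d/3)) = 0.75 × (1 − e^(-0.078667)) = 0.75 × (1 − 0.924348) = 0.056739.

0.057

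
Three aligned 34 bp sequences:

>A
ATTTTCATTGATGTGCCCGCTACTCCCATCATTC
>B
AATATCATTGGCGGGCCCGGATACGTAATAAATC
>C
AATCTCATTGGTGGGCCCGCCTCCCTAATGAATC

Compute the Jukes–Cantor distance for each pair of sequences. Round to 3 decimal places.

A–B: 15/34 sites differ → p ≈ 0.441176, d = −0.75 ln(1 − 0.588235) = 0.665477 ≈ 0.665.
A–C: 11/34 sites differ → p ≈ 0.323529, d = −0.75 ln(1 − 0.431372) = 0.423397 ≈ 0.423.
B–C: 7/34 sites differ → p ≈ 0.205882, d = −0.75 ln(1 − 0.274509) = 0.240680 ≈ 0.241.

d(A,B) = 0.665, d(A,C) = 0.423, d(B,C) = 0.241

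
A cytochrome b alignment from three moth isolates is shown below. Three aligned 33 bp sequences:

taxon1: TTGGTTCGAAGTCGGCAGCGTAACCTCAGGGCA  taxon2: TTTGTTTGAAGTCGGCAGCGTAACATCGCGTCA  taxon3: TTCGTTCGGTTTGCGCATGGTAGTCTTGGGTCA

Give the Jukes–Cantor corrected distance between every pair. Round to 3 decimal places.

d(taxon1,taxon2) = 0.208, d(taxon1,taxon3) = 0.559, d(taxon2,taxon3) = 0.625

taxon1–taxon2: 6/33 sites differ → p ≈ 0.181818, d = −0.75 ln(1 − 0.242424) = 0.208224 ≈ 0.208.
taxon1–taxon3: 13/33 sites differ → p ≈ 0.393939, d = −0.75 ln(1 − 0.525252) = 0.558728 ≈ 0.559.
taxon2–taxon3: 14/33 sites differ → p ≈ 0.424242, d = −0.75 ln(1 − 0.565656) = 0.625439 ≈ 0.625.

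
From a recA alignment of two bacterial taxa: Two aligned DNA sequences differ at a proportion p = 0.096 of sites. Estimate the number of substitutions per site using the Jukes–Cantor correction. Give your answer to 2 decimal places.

0.10

d = −(3/4) ln(1 − 4p/3) = −0.75 ln(1 − 0.128) = −0.75 ln(0.872)
  = −0.75 × (-0.136966) = 0.102725 substitutions/site.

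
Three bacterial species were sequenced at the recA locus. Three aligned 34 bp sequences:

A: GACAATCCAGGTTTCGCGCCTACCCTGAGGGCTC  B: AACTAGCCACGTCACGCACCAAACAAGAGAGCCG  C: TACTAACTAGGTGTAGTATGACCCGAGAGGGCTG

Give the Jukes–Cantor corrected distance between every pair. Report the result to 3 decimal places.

d(A,B) = 0.597, d(A,C) = 0.665, d(B,C) = 0.665

A–B: 14/34 sites differ → p ≈ 0.411765, d = −0.75 ln(1 − 0.54902) = 0.597249 ≈ 0.597.
A–C: 15/34 sites differ → p ≈ 0.441176, d = −0.75 ln(1 − 0.588235) = 0.665477 ≈ 0.665.
B–C: 15/34 sites differ → p ≈ 0.441176, d = −0.75 ln(1 − 0.588235) = 0.665477 ≈ 0.665.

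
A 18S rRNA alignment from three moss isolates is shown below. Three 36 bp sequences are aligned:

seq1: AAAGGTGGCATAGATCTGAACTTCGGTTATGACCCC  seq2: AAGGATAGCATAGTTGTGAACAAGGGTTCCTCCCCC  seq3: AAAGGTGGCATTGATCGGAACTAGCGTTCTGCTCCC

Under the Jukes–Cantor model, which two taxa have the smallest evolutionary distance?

seq1 and seq3

seq1–seq2: 12/36 differ, p = 0.333, d = 0.441.
seq1–seq3: 8/36 differ, p = 0.222, d = 0.264.
seq2–seq3: 12/36 differ, p = 0.333, d = 0.441.
The smallest distance is between seq1 and seq3.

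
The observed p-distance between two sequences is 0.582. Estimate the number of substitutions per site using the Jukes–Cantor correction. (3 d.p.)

d = −(3/4) ln(1 − 4p/3) = −0.75 ln(1 − 0.776) = −0.75 ln(0.224)
  = −0.75 × (-1.496109) = 1.122082 substitutions/site.

1.122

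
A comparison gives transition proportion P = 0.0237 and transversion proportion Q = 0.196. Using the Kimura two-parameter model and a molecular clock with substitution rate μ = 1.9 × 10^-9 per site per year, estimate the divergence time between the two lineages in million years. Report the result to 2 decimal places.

69.44

Under the Kimura two-parameter model, d = −½ ln(1 − 2P − Q) − ¼ ln(1 − 2Q).
1 − 2P − Q = 0.7566, giving −½ ln(0.7566) = 0.139460.
1 − 2Q = 0.608, giving −¼ ln(0.608) = 0.124395.
d = 0.139460 + 0.124395 = 0.263855.
Under a molecular clock d = 2μt, so t = d/(2μ) = 0.263855 / (2 × 1.9 × 10^-9) = 69.44 million years.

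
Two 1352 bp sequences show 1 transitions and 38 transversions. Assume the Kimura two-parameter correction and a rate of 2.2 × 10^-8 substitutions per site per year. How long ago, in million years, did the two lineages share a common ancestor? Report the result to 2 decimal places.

P = 1/1352 ≈ 0.00074 and Q = 38/1352 ≈ 0.028107.
Under the Kimura two-parameter model, d = −½ ln(1 − 2P − Q) − ¼ ln(1 − 2Q).
1 − 2P − Q = 0.970413, giving −½ ln(0.970413) = 0.015017.
1 − 2Q = 0.943786, giving −¼ ln(0.943786) = 0.014464.
d = 0.015017 + 0.014464 = 0.029481.
Under a molecular clock d = 2μt, so t = d/(2μ) = 0.029481 / (2 × 2.2 × 10^-8) = 0.67 million years.

0.67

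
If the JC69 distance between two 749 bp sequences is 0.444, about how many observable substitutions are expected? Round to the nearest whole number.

251

Invert JC69: p = (3/4)(1 − e^(−4d/3)) = 0.75 × (1 − e^(-0.592)) = 0.75 × (1 − 0.553220) = 0.335085.
Expected differing sites = pL ≈ 0.335085 × 749 = 250.978665 ≈ 251.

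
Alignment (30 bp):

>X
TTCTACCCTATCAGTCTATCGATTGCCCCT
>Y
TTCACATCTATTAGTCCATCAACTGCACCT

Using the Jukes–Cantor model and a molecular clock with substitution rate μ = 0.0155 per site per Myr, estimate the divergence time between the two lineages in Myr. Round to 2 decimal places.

12.36

The sequences differ at 9 of 30 sites (4, 5, 6, 7, 12, 17, 21, 23, 27), so p = 9/30 = 0.3.
d = −(3/4) ln(1 − 4p/3) = −0.75 ln(1 − 0.4) = −0.75 ln(0.6)
  = −0.75 × (-0.510826) = 0.383120 substitutions/site.
Under a molecular clock d = 2μt, so t = d/(2μ) = 0.383120 / (2 × 0.0155) = 12.36 Myr.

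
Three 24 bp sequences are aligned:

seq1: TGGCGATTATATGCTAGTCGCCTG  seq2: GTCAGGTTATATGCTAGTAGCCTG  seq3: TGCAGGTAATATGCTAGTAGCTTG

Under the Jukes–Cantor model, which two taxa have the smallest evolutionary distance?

seq2 and seq3

seq1–seq2: 6/24 differ, p = 0.250, d = 0.304.
seq1–seq3: 6/24 differ, p = 0.250, d = 0.304.
seq2–seq3: 4/24 differ, p = 0.167, d = 0.188.
The smallest distance is between seq2 and seq3.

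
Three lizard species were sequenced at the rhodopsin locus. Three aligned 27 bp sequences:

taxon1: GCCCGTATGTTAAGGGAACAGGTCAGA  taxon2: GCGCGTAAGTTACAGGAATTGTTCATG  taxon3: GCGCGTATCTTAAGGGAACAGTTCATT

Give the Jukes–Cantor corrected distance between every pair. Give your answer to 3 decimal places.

d(taxon1,taxon2) = 0.441, d(taxon1,taxon3) = 0.213, d(taxon2,taxon3) = 0.318

taxon1–taxon2: 9/27 sites differ → p ≈ 0.333333, d = −0.75 ln(1 − 0.444444) = 0.440839 ≈ 0.441.
taxon1–taxon3: 5/27 sites differ → p ≈ 0.185185, d = −0.75 ln(1 − 0.246913) = 0.212681 ≈ 0.213.
taxon2–taxon3: 7/27 sites differ → p ≈ 0.259259, d = −0.75 ln(1 − 0.345679) = 0.318118 ≈ 0.318.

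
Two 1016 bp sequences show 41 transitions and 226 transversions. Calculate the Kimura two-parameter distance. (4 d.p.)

P = 41/1016 ≈ 0.040354 and Q = 226/1016 ≈ 0.222441.
Under the Kimura two-parameter model, d = −½ ln(1 − 2P − Q) − ¼ ln(1 − 2Q).
1 − 2P − Q = 0.696851, giving −½ ln(0.696851) = 0.180592.
1 − 2Q = 0.555118, giving −¼ ln(0.555118) = 0.147144.
d = 0.180592 + 0.147144 = 0.327736.

0.3277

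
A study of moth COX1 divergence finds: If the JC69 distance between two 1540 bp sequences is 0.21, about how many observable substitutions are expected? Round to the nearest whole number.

282

Invert JC69: p = (3/4)(1 − e^(−4d/3)) = 0.75 × (1 − e^(-0.28)) = 0.75 × (1 − 0.755784) = 0.183162.
Expected differing sites = pL ≈ 0.183162 × 1540 = 282.06948 ≈ 282.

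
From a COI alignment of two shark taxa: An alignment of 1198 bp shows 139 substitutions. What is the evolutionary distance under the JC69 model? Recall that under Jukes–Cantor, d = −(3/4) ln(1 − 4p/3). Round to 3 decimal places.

0.126

p = 139/1198 ≈ 0.116027.
d = −(3/4) ln(1 − 4p/3) = −0.75 ln(1 − 0.154703) = −0.75 ln(0.845297)
  = −0.75 × (-0.168067) = 0.126050 substitutions/site.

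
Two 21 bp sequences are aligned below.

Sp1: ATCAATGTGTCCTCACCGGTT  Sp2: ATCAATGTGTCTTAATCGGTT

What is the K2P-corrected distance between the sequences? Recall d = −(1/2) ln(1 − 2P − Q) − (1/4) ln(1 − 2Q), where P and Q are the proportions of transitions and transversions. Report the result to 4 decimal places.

0.1610

Of 21 sites, 2 differences are transitions and 1 are transversions, so P = 2/21 ≈ 0.095238 and Q = 1/21 ≈ 0.047619.
Under the Kimura two-parameter model, d = −½ ln(1 − 2P − Q) − ¼ ln(1 − 2Q).
1 − 2P − Q = 0.761905, giving −½ ln(0.761905) = 0.135967.
1 − 2Q = 0.904762, giving −¼ ln(0.904762) = 0.025021.
d = 0.135967 + 0.025021 = 0.160988.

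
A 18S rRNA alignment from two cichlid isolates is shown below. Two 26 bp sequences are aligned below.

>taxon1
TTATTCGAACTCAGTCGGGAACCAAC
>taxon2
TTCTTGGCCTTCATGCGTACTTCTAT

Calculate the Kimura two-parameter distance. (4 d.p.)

Of 26 sites, 4 differences are transitions and 10 are transversions, so P = 4/26 ≈ 0.153846 and Q = 10/26 ≈ 0.384615.
Under the Kimura two-parameter model, d = −½ ln(1 − 2P − Q) − ¼ ln(1 − 2Q).
1 − 2P − Q = 0.307693, giving −½ ln(0.307693) = 0.589326.
1 − 2Q = 0.23077, giving −¼ ln(0.23077) = 0.366583.
d = 0.589326 + 0.366583 = 0.955909.

0.9559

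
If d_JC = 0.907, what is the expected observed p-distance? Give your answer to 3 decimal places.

p = (3/4)(1 − e^(−4d/3)) = 0.75 × (1 − e^(-1.209333)) = 0.75 × (1 − 0.298396) = 0.526203.

0.526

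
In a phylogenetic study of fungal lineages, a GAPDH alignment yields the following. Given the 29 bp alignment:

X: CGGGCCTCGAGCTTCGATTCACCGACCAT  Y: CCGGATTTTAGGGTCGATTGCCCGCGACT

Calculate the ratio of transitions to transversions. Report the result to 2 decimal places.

Transitions are A↔G and C↔T; transversions are all other mismatches.
Transitions: 2. Transversions: 11.
R = 2/11 = 0.181818… ≈ 0.18 (to 2 d.p.).

0.18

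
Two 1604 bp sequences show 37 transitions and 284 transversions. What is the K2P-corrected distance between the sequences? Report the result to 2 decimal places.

0.24

P = 37/1604 ≈ 0.023067 and Q = 284/1604 ≈ 0.177057.
Under the Kimura two-parameter model, d = −½ ln(1 − 2P − Q) − ¼ ln(1 − 2Q).
1 − 2P − Q = 0.776809, giving −½ ln(0.776809) = 0.126280.
1 − 2Q = 0.645886, giving −¼ ln(0.645886) = 0.109283.
d = 0.126280 + 0.109283 = 0.235563.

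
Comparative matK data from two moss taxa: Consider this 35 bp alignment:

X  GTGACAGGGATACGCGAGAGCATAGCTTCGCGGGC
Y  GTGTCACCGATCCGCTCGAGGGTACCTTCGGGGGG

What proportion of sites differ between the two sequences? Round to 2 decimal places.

0.31

The sequences differ at 11 of 35 positions.
p = 11/35 = 0.314285… ≈ 0.31 (to 2 d.p.).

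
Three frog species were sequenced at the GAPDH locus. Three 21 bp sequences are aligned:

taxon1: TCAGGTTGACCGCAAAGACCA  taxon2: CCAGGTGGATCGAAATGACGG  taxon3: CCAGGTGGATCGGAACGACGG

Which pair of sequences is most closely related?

taxon2 and taxon3

taxon1–taxon2: 7/21 differ, p = 0.333, d = 0.441.
taxon1–taxon3: 7/21 differ, p = 0.333, d = 0.441.
taxon2–taxon3: 2/21 differ, p = 0.095, d = 0.102.
The smallest distance is between taxon2 and taxon3.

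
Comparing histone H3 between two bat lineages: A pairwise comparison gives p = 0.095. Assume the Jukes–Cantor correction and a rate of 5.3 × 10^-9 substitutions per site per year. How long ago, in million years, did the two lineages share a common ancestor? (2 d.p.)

d = −(3/4) ln(1 − 4p/3) = −0.75 ln(1 − 0.126667) = −0.75 ln(0.873333)
  = −0.75 × (-0.135438) = 0.101579 substitutions/site.
Under a molecular clock d = 2μt, so t = d/(2μ) = 0.101579 / (2 × 5.3 × 10^-9) = 9.58 million years.

9.58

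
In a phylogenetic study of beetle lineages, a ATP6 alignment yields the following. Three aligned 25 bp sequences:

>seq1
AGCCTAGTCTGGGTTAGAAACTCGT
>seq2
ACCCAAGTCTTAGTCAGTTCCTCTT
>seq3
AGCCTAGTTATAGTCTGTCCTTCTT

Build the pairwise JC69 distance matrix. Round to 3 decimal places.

d(seq1,seq2) = 0.490, d(seq1,seq3) = 0.663, d(seq2,seq3) = 0.351

seq1–seq2: 9/25 sites differ → p = 0.36, d = −0.75 ln(1 − 0.48) = 0.490445 ≈ 0.490.
seq1–seq3: 11/25 sites differ → p = 0.44, d = −0.75 ln(1 − 0.586667) = 0.662626 ≈ 0.663.
seq2–seq3: 7/25 sites differ → p = 0.28, d = −0.75 ln(1 − 0.373333) = 0.350505 ≈ 0.351.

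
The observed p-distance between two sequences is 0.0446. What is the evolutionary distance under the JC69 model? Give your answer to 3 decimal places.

0.046

d = −(3/4) ln(1 − 4p/3) = −0.75 ln(1 − 0.059467) = −0.75 ln(0.940533)
  = −0.75 × (-0.061309) = 0.045982 substitutions/site.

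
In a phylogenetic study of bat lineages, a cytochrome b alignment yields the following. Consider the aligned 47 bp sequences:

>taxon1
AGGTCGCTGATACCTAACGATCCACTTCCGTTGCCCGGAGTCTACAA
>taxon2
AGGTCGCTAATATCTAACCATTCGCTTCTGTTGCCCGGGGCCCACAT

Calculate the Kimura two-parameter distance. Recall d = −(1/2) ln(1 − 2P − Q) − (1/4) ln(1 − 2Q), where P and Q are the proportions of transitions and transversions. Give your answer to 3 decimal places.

0.264

Of 47 sites, 8 differences are transitions and 2 are transversions, so P = 8/47 ≈ 0.170213 and Q = 2/47 ≈ 0.042553.
Under the Kimura two-parameter model, d = −½ ln(1 − 2P − Q) − ¼ ln(1 − 2Q).
1 − 2P − Q = 0.617021, giving −½ ln(0.617021) = 0.241426.
1 − 2Q = 0.914894, giving −¼ ln(0.914894) = 0.022237.
d = 0.241426 + 0.022237 = 0.263663.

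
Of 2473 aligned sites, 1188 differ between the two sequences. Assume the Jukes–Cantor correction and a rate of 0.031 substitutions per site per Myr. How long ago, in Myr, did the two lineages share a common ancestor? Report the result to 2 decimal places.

p = 1188/2473 ≈ 0.480388.
d = −(3/4) ln(1 − 4p/3) = −0.75 ln(1 − 0.640517) = −0.75 ln(0.359483)
  = −0.75 × (-1.023088) = 0.767316 substitutions/site.
Under a molecular clock d = 2μt, so t = d/(2μ) = 0.767316 / (2 × 0.031) = 12.38 Myr.

12.38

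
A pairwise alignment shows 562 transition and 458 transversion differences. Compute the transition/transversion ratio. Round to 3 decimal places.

R = 562/458 = 1.227074… ≈ 1.227 (to 3 d.p.).

1.227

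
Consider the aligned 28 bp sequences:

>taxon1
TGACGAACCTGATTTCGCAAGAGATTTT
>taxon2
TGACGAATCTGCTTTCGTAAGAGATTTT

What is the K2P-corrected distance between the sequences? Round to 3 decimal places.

0.117

Of 28 sites, 2 differences are transitions and 1 are transversions, so P = 2/28 ≈ 0.071429 and Q = 1/28 ≈ 0.035714.
Under the Kimura two-parameter model, d = −½ ln(1 − 2P − Q) − ¼ ln(1 − 2Q).
1 − 2P − Q = 0.821428, giving −½ ln(0.821428) = 0.098355.
1 − 2Q = 0.928572, giving −¼ ln(0.928572) = 0.018527.
d = 0.098355 + 0.018527 = 0.116882.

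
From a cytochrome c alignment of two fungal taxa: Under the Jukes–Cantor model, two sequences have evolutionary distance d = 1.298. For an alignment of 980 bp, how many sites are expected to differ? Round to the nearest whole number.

605

Invert JC69: p = (3/4)(1 − e^(−4d/3)) = 0.75 × (1 − e^(-1.730667)) = 0.75 × (1 − 0.177166) = 0.617126.
Expected differing sites = pL ≈ 0.617126 × 980 = 604.78348 ≈ 605.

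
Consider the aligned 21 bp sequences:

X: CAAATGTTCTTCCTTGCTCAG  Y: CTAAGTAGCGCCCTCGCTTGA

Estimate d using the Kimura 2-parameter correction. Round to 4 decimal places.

0.9294

Of 21 sites, 5 differences are transitions and 6 are transversions, so P = 5/21 ≈ 0.238095 and Q = 6/21 ≈ 0.285714.
Under the Kimura two-parameter model, d = −½ ln(1 − 2P − Q) − ¼ ln(1 − 2Q).
1 − 2P − Q = 0.238096, giving −½ ln(0.238096) = 0.717541.
1 − 2Q = 0.428572, giving −¼ ln(0.428572) = 0.211824.
d = 0.717541 + 0.211824 = 0.929365.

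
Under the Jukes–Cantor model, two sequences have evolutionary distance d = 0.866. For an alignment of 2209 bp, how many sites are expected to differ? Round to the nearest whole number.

1135

Invert JC69: p = (3/4)(1 − e^(−4d/3)) = 0.75 × (1 − e^(-1.154667)) = 0.75 × (1 − 0.315162) = 0.513629.
Expected differing sites = pL ≈ 0.513629 × 2209 = 1134.606461 ≈ 1135.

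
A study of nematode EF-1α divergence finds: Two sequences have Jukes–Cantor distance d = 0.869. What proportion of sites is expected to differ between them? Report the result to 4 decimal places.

p = (3/4)(1 − e^(−4d/3)) = 0.75 × (1 − e^(-1.158667)) = 0.75 × (1 − 0.313904) = 0.514572.

0.5146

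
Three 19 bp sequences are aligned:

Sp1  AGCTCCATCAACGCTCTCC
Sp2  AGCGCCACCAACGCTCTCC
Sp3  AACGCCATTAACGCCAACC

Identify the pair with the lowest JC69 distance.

Sp1 and Sp2

Sp1–Sp2: 2/19 differ, p = 0.105, d = 0.113.
Sp1–Sp3: 6/19 differ, p = 0.316, d = 0.410.
Sp2–Sp3: 6/19 differ, p = 0.316, d = 0.410.
The smallest distance is between Sp1 and Sp2.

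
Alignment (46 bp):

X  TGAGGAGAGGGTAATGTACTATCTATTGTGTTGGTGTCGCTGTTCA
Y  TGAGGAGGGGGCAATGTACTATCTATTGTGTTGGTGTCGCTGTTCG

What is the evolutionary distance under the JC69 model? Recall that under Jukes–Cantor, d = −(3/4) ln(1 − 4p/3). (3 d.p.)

The sequences differ at 3 of 46 sites (8, 12, 46), so p = 3/46 ≈ 0.065217.
d = −(3/4) ln(1 − 4p/3) = −0.75 ln(1 − 0.086956) = −0.75 ln(0.913044)
  = −0.75 × (-0.090971) = 0.068228 substitutions/site.

0.068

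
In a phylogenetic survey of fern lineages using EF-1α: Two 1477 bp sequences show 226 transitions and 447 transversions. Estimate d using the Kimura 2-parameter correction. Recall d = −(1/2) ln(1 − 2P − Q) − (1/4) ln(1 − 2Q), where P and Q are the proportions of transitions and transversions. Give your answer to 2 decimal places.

P = 226/1477 ≈ 0.153013 and Q = 447/1477 ≈ 0.30264.
Under the Kimura two-parameter model, d = −½ ln(1 − 2P − Q) − ¼ ln(1 − 2Q).
1 − 2P − Q = 0.391334, giving −½ ln(0.391334) = 0.469097.
1 − 2Q = 0.39472, giving −¼ ln(0.39472) = 0.232395.
d = 0.469097 + 0.232395 = 0.701492.

0.70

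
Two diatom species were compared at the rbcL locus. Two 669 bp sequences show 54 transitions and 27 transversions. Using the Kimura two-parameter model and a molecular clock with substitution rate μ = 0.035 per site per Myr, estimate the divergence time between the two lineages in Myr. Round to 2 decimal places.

1.91

P = 54/669 ≈ 0.080717 and Q = 27/669 ≈ 0.040359.
Under the Kimura two-parameter model, d = −½ ln(1 − 2P − Q) − ¼ ln(1 − 2Q).
1 − 2P − Q = 0.798207, giving −½ ln(0.798207) = 0.112694.
1 − 2Q = 0.919282, giving −¼ ln(0.919282) = 0.021041.
d = 0.112694 + 0.021041 = 0.133735.
Under a molecular clock d = 2μt, so t = d/(2μ) = 0.133735 / (2 × 0.035) = 1.91 Myr.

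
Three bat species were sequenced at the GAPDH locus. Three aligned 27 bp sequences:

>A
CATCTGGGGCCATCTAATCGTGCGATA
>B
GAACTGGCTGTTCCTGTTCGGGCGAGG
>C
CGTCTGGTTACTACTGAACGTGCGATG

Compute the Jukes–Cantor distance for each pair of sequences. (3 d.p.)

A–B: 13/27 sites differ → p ≈ 0.481481, d = −0.75 ln(1 − 0.641975) = 0.770364 ≈ 0.770.
A–C: 9/27 sites differ → p ≈ 0.333333, d = −0.75 ln(1 − 0.444444) = 0.440839 ≈ 0.441.
B–C: 11/27 sites differ → p ≈ 0.407407, d = −0.75 ln(1 − 0.543209) = 0.587647 ≈ 0.588.

d(A,B) = 0.770, d(A,C) = 0.441, d(B,C) = 0.588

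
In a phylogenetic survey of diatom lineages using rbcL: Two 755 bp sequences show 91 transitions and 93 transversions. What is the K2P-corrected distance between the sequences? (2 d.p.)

0.30

P = 91/755 ≈ 0.12053 and Q = 93/755 ≈ 0.123179.
Under the Kimura two-parameter model, d = −½ ln(1 − 2P − Q) − ¼ ln(1 − 2Q).
1 − 2P − Q = 0.635761, giving −½ ln(0.635761) = 0.226466.
1 − 2Q = 0.753642, giving −¼ ln(0.753642) = 0.070709.
d = 0.226466 + 0.070709 = 0.297175.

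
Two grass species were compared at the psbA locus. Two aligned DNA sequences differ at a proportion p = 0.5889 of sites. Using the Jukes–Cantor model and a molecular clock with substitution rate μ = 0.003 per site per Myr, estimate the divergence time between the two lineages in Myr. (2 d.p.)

192.26

d = −(3/4) ln(1 − 4p/3) = −0.75 ln(1 − 0.7852) = −0.75 ln(0.2148)
  = −0.75 × (-1.538048) = 1.153536 substitutions/site.
Under a molecular clock d = 2μt, so t = d/(2μ) = 1.153536 / (2 × 0.003) = 192.26 Myr.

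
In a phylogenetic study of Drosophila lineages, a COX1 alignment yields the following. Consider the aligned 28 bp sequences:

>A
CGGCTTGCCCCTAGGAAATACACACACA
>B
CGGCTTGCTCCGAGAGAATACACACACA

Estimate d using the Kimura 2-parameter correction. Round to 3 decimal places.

0.162

Of 28 sites, 3 differences are transitions and 1 are transversions, so P = 3/28 ≈ 0.107143 and Q = 1/28 ≈ 0.035714.
Under the Kimura two-parameter model, d = −½ ln(1 − 2P − Q) − ¼ ln(1 − 2Q).
1 − 2P − Q = 0.75, giving −½ ln(0.75) = 0.143841.
1 − 2Q = 0.928572, giving −¼ ln(0.928572) = 0.018527.
d = 0.143841 + 0.018527 = 0.162368.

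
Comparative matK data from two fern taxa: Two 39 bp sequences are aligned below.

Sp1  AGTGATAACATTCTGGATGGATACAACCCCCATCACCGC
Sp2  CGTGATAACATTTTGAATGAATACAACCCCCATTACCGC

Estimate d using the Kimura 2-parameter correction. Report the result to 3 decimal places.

0.144

Of 39 sites, 4 differences are transitions and 1 are transversions, so P = 4/39 ≈ 0.102564 and Q = 1/39 ≈ 0.025641.
Under the Kimura two-parameter model, d = −½ ln(1 − 2P − Q) − ¼ ln(1 − 2Q).
1 − 2P − Q = 0.769231, giving −½ ln(0.769231) = 0.131182.
1 − 2Q = 0.948718, giving −¼ ln(0.948718) = 0.013161.
d = 0.131182 + 0.013161 = 0.144343.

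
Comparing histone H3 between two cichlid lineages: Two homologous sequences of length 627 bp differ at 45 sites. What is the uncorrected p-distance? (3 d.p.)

0.072

p = 45/627 = 0.071770… ≈ 0.072 (to 3 d.p.).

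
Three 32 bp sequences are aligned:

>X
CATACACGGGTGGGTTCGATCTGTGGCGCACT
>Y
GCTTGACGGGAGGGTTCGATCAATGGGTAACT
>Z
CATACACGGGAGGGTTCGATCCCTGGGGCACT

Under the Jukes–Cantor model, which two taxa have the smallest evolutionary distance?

X–Y: 10/32 differ, p = 0.313, d = 0.404.
X–Z: 4/32 differ, p = 0.125, d = 0.137.
Y–Z: 8/32 differ, p = 0.250, d = 0.304.
The smallest distance is between X and Z.

X and Z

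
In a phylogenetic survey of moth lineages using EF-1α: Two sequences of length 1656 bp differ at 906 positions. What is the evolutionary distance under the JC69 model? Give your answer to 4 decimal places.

p = 906/1656 ≈ 0.547101.
d = −(3/4) ln(1 − 4p/3) = −0.75 ln(1 − 0.729468) = −0.75 ln(0.270532)
  = −0.75 × (-1.307365) = 0.980524 substitutions/site.

0.9805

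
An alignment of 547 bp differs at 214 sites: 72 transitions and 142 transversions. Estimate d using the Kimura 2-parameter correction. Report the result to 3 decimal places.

0.553

P = 72/547 ≈ 0.131627 and Q = 142/547 ≈ 0.259598.
Under the Kimura two-parameter model, d = −½ ln(1 − 2P − Q) − ¼ ln(1 − 2Q).
1 − 2P − Q = 0.477148, giving −½ ln(0.477148) = 0.369964.
1 − 2Q = 0.480804, giving −¼ ln(0.480804) = 0.183074.
d = 0.369964 + 0.183074 = 0.553038.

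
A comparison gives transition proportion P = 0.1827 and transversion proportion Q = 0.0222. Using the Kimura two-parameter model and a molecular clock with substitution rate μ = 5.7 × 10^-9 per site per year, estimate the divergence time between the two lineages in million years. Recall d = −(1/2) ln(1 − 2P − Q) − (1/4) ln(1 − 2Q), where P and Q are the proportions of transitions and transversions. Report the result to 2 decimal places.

Under the Kimura two-parameter model, d = −½ ln(1 − 2P − Q) − ¼ ln(1 − 2Q).
1 − 2P − Q = 0.6124, giving −½ ln(0.6124) = 0.245185.
1 − 2Q = 0.9556, giving −¼ ln(0.9556) = 0.011354.
d = 0.245185 + 0.011354 = 0.256539.
Under a molecular clock d = 2μt, so t = d/(2μ) = 0.256539 / (2 × 5.7 × 10^-9) = 22.50 million years.

22.50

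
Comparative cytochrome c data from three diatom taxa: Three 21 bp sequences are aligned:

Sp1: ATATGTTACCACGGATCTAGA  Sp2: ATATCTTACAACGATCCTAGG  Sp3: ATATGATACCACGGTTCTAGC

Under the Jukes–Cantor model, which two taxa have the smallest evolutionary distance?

Sp1–Sp2: 6/21 differ, p = 0.286, d = 0.360.
Sp1–Sp3: 3/21 differ, p = 0.143, d = 0.158.
Sp2–Sp3: 6/21 differ, p = 0.286, d = 0.360.
The smallest distance is between Sp1 and Sp3.

Sp1 and Sp3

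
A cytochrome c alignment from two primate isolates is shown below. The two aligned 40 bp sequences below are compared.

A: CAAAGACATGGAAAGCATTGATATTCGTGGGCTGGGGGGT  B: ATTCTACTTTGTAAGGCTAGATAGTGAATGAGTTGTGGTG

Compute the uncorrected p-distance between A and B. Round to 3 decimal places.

The sequences differ at 22 of 40 positions.
p = 22/40 = 0.550.

0.550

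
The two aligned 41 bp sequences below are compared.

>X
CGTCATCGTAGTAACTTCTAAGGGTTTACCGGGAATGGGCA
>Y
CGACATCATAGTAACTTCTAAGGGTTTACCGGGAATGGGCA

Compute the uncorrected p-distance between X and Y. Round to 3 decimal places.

The sequences differ at 2 of 41 positions (sites 3, 8).
p = 2/41 = 0.048780… ≈ 0.049 (to 3 d.p.).

0.049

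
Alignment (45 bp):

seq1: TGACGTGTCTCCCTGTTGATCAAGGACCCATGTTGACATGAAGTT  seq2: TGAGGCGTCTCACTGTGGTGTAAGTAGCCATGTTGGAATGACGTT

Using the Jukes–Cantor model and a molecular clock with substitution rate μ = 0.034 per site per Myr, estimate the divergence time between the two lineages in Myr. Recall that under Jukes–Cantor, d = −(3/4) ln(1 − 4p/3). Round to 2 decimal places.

4.85

The sequences differ at 12 of 45 sites, so p = 12/45 ≈ 0.266667.
d = −(3/4) ln(1 − 4p/3) = −0.75 ln(1 − 0.355556) = −0.75 ln(0.644444)
  = −0.75 × (-0.439367) = 0.329525 substitutions/site.
Under a molecular clock d = 2μt, so t = d/(2μ) = 0.329525 / (2 × 0.034) = 4.85 Myr.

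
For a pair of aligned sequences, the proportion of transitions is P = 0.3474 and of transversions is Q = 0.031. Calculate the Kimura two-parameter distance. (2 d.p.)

Under the Kimura two-parameter model, d = −½ ln(1 − 2P − Q) − ¼ ln(1 − 2Q).
1 − 2P − Q = 0.2742, giving −½ ln(0.2742) = 0.646949.
1 − 2Q = 0.938, giving −¼ ln(0.938) = 0.016001.
d = 0.646949 + 0.016001 = 0.662950.

0.66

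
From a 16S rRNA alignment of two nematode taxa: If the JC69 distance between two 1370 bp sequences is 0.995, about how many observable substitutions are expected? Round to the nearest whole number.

755

Invert JC69: p = (3/4)(1 − e^(−4d/3)) = 0.75 × (1 − e^(-1.326667)) = 0.75 × (1 − 0.265360) = 0.550980.
Expected differing sites = pL ≈ 0.550980 × 1370 = 754.8426 ≈ 755.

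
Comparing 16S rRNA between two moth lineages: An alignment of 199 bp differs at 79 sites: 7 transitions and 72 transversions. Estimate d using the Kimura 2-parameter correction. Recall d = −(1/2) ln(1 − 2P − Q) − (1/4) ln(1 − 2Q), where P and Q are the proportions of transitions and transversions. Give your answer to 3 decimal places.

0.604

P = 7/199 ≈ 0.035176 and Q = 72/199 ≈ 0.361809.
Under the Kimura two-parameter model, d = −½ ln(1 − 2P − Q) − ¼ ln(1 − 2Q).
1 − 2P − Q = 0.567839, giving −½ ln(0.567839) = 0.282959.
1 − 2Q = 0.276382, giving −¼ ln(0.276382) = 0.321493.
d = 0.282959 + 0.321493 = 0.604452.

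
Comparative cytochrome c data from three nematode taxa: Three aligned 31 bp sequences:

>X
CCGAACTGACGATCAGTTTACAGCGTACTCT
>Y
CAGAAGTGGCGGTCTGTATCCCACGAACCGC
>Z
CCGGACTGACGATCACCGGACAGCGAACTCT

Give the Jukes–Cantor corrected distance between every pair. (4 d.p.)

X–Y: 13/31 sites differ → p ≈ 0.419355, d = −0.75 ln(1 − 0.55914) = 0.614271 ≈ 0.6143.
X–Z: 6/31 sites differ → p ≈ 0.193548, d = −0.75 ln(1 − 0.258064) = 0.223869 ≈ 0.2239.
Y–Z: 16/31 sites differ → p ≈ 0.516129, d = −0.75 ln(1 − 0.688172) = 0.873978 ≈ 0.8740.

d(X,Y) = 0.6143, d(X,Z) = 0.2239, d(Y,Z) = 0.8740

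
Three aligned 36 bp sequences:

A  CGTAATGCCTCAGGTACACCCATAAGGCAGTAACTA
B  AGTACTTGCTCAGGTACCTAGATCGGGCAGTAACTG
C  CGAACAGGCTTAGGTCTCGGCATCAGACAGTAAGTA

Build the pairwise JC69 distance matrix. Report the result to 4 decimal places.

A–B: 11/36 sites differ → p ≈ 0.305556, d = −0.75 ln(1 − 0.407408) = 0.392437 ≈ 0.3924.
A–C: 13/36 sites differ → p ≈ 0.361111, d = −0.75 ln(1 − 0.481481) = 0.492584 ≈ 0.4926.
B–C: 14/36 sites differ → p ≈ 0.388889, d = −0.75 ln(1 − 0.518519) = 0.548166 ≈ 0.5482.

d(A,B) = 0.3924, d(A,C) = 0.4926, d(B,C) = 0.5482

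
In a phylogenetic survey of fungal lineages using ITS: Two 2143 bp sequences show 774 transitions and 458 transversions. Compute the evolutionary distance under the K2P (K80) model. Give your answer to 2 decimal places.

1.51

P = 774/2143 ≈ 0.361176 and Q = 458/2143 ≈ 0.213719.
Under the Kimura two-parameter model, d = −½ ln(1 − 2P − Q) − ¼ ln(1 − 2Q).
1 − 2P − Q = 0.063929, giving −½ ln(0.063929) = 1.374991.
1 − 2Q = 0.572562, giving −¼ ln(0.572562) = 0.139409.
d = 1.374991 + 0.139409 = 1.514400.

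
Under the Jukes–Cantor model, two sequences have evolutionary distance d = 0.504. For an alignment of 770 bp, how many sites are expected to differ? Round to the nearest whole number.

283

Invert JC69: p = (3/4)(1 − e^(−4d/3)) = 0.75 × (1 − e^(-0.672)) = 0.75 × (1 − 0.510686) = 0.366986.
Expected differing sites = pL ≈ 0.366986 × 770 = 282.57922 ≈ 283.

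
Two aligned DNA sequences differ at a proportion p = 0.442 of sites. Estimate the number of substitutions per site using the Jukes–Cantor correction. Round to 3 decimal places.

0.667

d = −(3/4) ln(1 − 4p/3) = −0.75 ln(1 − 0.589333) = −0.75 ln(0.410667)
  = −0.75 × (-0.889973) = 0.667480 substitutions/site.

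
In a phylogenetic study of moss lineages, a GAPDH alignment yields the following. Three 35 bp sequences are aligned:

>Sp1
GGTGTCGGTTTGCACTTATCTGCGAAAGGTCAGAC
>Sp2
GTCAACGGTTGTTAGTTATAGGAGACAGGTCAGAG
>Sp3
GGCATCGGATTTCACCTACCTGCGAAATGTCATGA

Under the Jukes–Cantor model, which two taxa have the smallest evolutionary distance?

Sp1 and Sp3

Sp1–Sp2: 13/35 differ, p = 0.371, d = 0.513.
Sp1–Sp3: 10/35 differ, p = 0.286, d = 0.360.
Sp2–Sp3: 16/35 differ, p = 0.457, d = 0.705.
The smallest distance is between Sp1 and Sp3.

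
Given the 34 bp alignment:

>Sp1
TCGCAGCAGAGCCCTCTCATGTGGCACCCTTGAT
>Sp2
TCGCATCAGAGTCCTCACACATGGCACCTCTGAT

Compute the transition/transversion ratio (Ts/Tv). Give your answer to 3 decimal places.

2.500

Transitions are A↔G and C↔T; transversions are all other mismatches.
Transitions: 5. Transversions: 2.
R = 5/2 = 2.500.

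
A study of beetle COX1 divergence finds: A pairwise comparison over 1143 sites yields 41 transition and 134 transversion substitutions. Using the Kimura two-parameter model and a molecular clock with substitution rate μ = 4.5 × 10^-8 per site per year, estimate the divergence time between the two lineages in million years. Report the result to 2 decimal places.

1.91

P = 41/1143 ≈ 0.035871 and Q = 134/1143 ≈ 0.117235.
Under the Kimura two-parameter model, d = −½ ln(1 − 2P − Q) − ¼ ln(1 − 2Q).
1 − 2P − Q = 0.811023, giving −½ ln(0.811023) = 0.104729.
1 − 2Q = 0.76553, giving −¼ ln(0.76553) = 0.066797.
d = 0.104729 + 0.066797 = 0.171526.
Under a molecular clock d = 2μt, so t = d/(2μ) = 0.171526 / (2 × 4.5 × 10^-8) = 1.91 million years.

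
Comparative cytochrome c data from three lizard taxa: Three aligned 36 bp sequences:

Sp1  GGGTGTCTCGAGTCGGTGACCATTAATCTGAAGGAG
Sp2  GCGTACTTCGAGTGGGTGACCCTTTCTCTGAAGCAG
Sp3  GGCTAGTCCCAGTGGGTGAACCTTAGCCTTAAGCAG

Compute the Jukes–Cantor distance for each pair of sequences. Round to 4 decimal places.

d(Sp1,Sp2) = 0.3041, d(Sp1,Sp3) = 0.4926, d(Sp2,Sp3) = 0.3470

Sp1–Sp2: 9/36 sites differ → p = 0.25, d = −0.75 ln(1 − 0.333333) = 0.304098 ≈ 0.3041.
Sp1–Sp3: 13/36 sites differ → p ≈ 0.361111, d = −0.75 ln(1 − 0.481481) = 0.492584 ≈ 0.4926.
Sp2–Sp3: 10/36 sites differ → p ≈ 0.277778, d = −0.75 ln(1 − 0.370371) = 0.346968 ≈ 0.3470.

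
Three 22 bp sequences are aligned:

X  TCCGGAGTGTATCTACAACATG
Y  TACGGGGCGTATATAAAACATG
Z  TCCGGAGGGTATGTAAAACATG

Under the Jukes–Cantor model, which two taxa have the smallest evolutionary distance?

X–Y: 5/22 differ, p = 0.227, d = 0.271.
X–Z: 3/22 differ, p = 0.136, d = 0.151.
Y–Z: 4/22 differ, p = 0.182, d = 0.208.
The smallest distance is between X and Z.

X and Z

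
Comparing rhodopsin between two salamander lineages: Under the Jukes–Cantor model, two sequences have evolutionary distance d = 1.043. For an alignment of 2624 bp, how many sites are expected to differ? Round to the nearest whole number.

1478

Invert JC69: p = (3/4)(1 − e^(−4d/3)) = 0.75 × (1 − e^(-1.390667)) = 0.75 × (1 − 0.248909) = 0.563318.
Expected differing sites = pL ≈ 0.563318 × 2624 = 1478.146432 ≈ 1478.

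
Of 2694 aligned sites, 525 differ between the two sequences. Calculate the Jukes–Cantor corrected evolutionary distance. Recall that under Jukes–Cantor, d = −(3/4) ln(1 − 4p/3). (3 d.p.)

0.226

p = 525/2694 ≈ 0.194878.
d = −(3/4) ln(1 − 4p/3) = −0.75 ln(1 − 0.259837) = −0.75 ln(0.740163)
  = −0.75 × (-0.300885) = 0.225664 substitutions/site.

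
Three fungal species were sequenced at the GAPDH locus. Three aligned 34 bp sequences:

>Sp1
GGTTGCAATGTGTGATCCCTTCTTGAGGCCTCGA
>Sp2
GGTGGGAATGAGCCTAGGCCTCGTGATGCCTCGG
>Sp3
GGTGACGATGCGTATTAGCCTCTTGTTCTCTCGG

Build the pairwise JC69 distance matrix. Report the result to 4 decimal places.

d(Sp1,Sp2) = 0.5347, d(Sp1,Sp3) = 0.5972, d(Sp2,Sp3) = 0.4770

Sp1–Sp2: 13/34 sites differ → p ≈ 0.382353, d = −0.75 ln(1 − 0.509804) = 0.534712 ≈ 0.5347.
Sp1–Sp3: 14/34 sites differ → p ≈ 0.411765, d = −0.75 ln(1 − 0.54902) = 0.597249 ≈ 0.5972.
Sp2–Sp3: 12/34 sites differ → p ≈ 0.352941, d = −0.75 ln(1 − 0.470588) = 0.476991 ≈ 0.4770.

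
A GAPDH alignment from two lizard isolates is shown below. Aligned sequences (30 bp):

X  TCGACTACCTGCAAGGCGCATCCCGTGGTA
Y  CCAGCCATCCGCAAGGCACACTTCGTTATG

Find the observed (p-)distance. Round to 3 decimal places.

0.433

The sequences differ at 13 of 30 positions.
p = 13/30 = 0.433333… ≈ 0.433 (to 3 d.p.).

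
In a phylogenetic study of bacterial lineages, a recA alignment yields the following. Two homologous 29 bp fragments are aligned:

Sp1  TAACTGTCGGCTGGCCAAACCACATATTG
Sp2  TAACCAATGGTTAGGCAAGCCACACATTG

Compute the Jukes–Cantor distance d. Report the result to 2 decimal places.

0.40

The sequences differ at 9 of 29 sites (5, 6, 7, 8, 11, 13, 15, 19, 25), so p = 9/29 ≈ 0.310345.
d = −(3/4) ln(1 − 4p/3) = −0.75 ln(1 − 0.413793) = −0.75 ln(0.586207)
  = −0.75 × (-0.534082) = 0.400562 substitutions/site.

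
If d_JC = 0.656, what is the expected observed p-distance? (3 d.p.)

0.437

p = (3/4)(1 − e^(−4d/3)) = 0.75 × (1 − e^(-0.874667)) = 0.75 × (1 − 0.417001) = 0.437249.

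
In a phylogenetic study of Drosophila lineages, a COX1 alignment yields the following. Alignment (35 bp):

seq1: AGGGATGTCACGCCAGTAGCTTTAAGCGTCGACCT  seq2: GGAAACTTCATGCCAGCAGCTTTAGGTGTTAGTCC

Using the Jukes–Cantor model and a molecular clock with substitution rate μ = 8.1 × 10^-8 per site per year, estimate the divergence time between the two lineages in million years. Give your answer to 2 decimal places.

3.53

The sequences differ at 14 of 35 sites, so p = 14/35 = 0.4.
d = −(3/4) ln(1 − 4p/3) = −0.75 ln(1 − 0.533333) = −0.75 ln(0.466667)
  = −0.75 × (-0.762139) = 0.571604 substitutions/site.
Under a molecular clock d = 2μt, so t = d/(2μ) = 0.571604 / (2 × 8.1 × 10^-8) = 3.53 million years.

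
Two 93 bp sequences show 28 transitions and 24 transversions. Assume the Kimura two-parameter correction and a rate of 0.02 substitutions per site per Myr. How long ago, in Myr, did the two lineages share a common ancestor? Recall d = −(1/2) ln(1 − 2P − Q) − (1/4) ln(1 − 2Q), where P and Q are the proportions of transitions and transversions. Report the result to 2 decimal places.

P = 28/93 ≈ 0.301075 and Q = 24/93 ≈ 0.258065.
Under the Kimura two-parameter model, d = −½ ln(1 − 2P − Q) − ¼ ln(1 − 2Q).
1 − 2P − Q = 0.139785, giving −½ ln(0.139785) = 0.983825.
1 − 2Q = 0.48387, giving −¼ ln(0.48387) = 0.181485.
d = 0.983825 + 0.181485 = 1.165310.
Under a molecular clock d = 2μt, so t = d/(2μ) = 1.165310 / (2 × 0.02) = 29.13 Myr.

29.13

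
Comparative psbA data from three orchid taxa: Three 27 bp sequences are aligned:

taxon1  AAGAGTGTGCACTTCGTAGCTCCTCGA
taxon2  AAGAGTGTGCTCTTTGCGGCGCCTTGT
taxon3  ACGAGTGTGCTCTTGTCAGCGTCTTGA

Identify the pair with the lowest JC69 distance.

taxon1–taxon2: 7/27 differ, p = 0.259, d = 0.318.
taxon1–taxon3: 8/27 differ, p = 0.296, d = 0.377.
taxon2–taxon3: 6/27 differ, p = 0.222, d = 0.264.
The smallest distance is between taxon2 and taxon3.

taxon2 and taxon3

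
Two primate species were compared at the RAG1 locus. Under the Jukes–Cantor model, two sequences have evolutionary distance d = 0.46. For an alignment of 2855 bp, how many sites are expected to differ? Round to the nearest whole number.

Invert JC69: p = (3/4)(1 − e^(−4d/3)) = 0.75 × (1 − e^(-0.613333)) = 0.75 × (1 − 0.541543) = 0.343843.
Expected differing sites = pL ≈ 0.343843 × 2855 = 981.671765 ≈ 982.

982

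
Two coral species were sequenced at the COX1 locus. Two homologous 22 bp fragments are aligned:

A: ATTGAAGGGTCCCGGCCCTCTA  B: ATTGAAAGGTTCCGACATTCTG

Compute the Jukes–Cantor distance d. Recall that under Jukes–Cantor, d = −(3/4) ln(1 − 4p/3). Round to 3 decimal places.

0.339

The sequences differ at 6 of 22 sites (7, 11, 15, 17, 18, 22), so p = 6/22 ≈ 0.272727.
d = −(3/4) ln(1 − 4p/3) = −0.75 ln(1 − 0.363636) = −0.75 ln(0.636364)
  = −0.75 × (-0.451985) = 0.338989 substitutions/site.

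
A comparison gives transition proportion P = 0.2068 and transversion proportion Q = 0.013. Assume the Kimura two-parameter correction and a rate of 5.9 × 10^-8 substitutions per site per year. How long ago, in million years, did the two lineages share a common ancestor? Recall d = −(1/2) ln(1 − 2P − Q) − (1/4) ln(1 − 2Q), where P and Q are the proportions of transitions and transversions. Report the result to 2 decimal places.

Under the Kimura two-parameter model, d = −½ ln(1 − 2P − Q) − ¼ ln(1 − 2Q).
1 − 2P − Q = 0.5734, giving −½ ln(0.5734) = 0.278086.
1 − 2Q = 0.974, giving −¼ ln(0.974) = 0.006586.
d = 0.278086 + 0.006586 = 0.284672.
Under a molecular clock d = 2μt, so t = d/(2μ) = 0.284672 / (2 × 5.9 × 10^-8) = 2.41 million years.

2.41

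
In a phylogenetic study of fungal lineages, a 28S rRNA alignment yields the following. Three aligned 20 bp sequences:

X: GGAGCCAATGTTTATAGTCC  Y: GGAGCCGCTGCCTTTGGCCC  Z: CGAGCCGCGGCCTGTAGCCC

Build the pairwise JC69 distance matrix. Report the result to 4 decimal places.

X–Y: 7/20 sites differ → p = 0.35, d = −0.75 ln(1 − 0.466667) = 0.471457 ≈ 0.4715.
X–Z: 8/20 sites differ → p = 0.4, d = −0.75 ln(1 − 0.533333) = 0.571605 ≈ 0.5716.
Y–Z: 4/20 sites differ → p = 0.2, d = −0.75 ln(1 − 0.266667) = 0.232617 ≈ 0.2326.

d(X,Y) = 0.4715, d(X,Z) = 0.5716, d(Y,Z) = 0.2326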